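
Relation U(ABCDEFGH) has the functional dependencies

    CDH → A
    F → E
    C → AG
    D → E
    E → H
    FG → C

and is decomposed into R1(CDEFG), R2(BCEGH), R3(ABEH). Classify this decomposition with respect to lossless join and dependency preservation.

lossy and not dependency-preserving

Lossless test (chase): Rows 1 and 2 agree on C; apply C→AG and equate their AG entries. Rows 1 and 2 agree on E; apply E→H and equate their H entries. No row becomes fully distinguished — the join is lossy.
Dependency preservation: the restricted closure of {CDH} across the fragments never reaches {A}, so CDH → A cannot be enforced without a join — not preserved.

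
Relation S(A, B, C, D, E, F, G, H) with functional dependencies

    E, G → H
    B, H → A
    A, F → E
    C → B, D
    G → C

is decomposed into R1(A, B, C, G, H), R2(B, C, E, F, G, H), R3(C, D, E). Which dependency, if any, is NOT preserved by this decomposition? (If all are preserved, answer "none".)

A, F → E

Check A, F → E: no single fragment contains all of {A, E, F}, and the restricted closure of {A, F} across the fragments never reaches {E}.
E, G → H is preserved.
B, H → A is preserved.
C → B, D is preserved.
G → C is preserved.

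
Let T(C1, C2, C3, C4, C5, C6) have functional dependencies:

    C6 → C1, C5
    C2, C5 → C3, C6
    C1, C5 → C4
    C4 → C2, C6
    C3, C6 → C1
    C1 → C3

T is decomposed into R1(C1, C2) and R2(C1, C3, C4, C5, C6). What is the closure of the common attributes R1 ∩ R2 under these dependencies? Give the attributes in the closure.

R1 ∩ R2 = {C1}.
C1 → C3 applies, adding C3
Closure: {C1, C3}.

C1, C3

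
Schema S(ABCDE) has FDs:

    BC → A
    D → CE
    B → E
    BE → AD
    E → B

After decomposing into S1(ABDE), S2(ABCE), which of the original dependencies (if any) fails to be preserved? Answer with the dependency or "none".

BC → A lies within S2.
D → CE: restricted closure across fragments reaches CE.
B → E lies within S1.
BE → AD lies within S1.
E → B lies within S1.
Every dependency is enforceable on the fragments, so the decomposition is dependency-preserving.

none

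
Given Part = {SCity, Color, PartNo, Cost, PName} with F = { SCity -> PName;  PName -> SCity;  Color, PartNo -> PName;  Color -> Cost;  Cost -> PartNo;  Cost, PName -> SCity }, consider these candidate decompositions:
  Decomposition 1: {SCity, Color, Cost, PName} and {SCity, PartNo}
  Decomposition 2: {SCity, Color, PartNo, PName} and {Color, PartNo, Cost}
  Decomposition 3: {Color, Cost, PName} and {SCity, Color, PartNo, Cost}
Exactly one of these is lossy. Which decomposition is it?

Decomposition 1

Decomposition 1: common = {SCity}, closure = {SCity, PName} → lossy.
Decomposition 2: common = {Color, PartNo}, closure = {SCity, Color, PartNo, Cost, PName} → lossless.
Decomposition 3: common = {Color, Cost}, closure = {SCity, Color, PartNo, Cost, PName} → lossless.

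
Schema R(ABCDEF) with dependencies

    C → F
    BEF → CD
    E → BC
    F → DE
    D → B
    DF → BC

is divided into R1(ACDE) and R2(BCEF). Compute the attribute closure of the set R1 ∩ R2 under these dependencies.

R1 ∩ R2 = {CE}.
C → F applies, adding F
E → BC applies, adding B
F → DE applies, adding D
Closure: {BCDEF}.

BCDEF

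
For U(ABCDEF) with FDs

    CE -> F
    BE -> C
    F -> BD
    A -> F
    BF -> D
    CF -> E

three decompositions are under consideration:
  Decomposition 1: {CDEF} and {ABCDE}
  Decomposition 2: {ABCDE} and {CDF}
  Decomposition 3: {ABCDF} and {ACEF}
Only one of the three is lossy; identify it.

Decomposition 2

Decomposition 1: common = {CDE}, closure = {BCDEF} → lossless.
Decomposition 2: common = {CD}, closure = {CD} → lossy.
Decomposition 3: common = {ACF}, closure = {ABCDEF} → lossless.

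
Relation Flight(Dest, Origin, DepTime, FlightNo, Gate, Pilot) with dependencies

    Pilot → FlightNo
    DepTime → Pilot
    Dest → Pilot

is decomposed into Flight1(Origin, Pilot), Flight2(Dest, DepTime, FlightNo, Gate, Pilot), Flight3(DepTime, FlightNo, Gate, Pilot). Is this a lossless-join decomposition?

Chase test. Columns are Dest, Origin, DepTime, FlightNo, Gate, Pilot; row i has aⱼ where attribute j ∈ Flighti, else bᵢⱼ.
Initial tableau (one row per fragment):
  row 1: b11 a2 b13 b14 b15 a6
  row 2: a1 b22 a3 a4 a5 a6
  row 3: b31 b32 a3 a4 a5 a6
Rows 1 and 2 agree on Pilot; apply Pilot→FlightNo and equate their FlightNo entries.
No row becomes fully distinguished — the join is lossy.

No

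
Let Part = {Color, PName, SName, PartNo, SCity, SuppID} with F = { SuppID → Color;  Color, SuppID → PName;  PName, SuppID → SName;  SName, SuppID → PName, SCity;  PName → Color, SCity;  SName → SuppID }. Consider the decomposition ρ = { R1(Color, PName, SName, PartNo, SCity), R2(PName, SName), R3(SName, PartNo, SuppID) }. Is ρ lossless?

Yes

Chase test. Columns are Color, PName, SName, PartNo, SCity, SuppID; row i has aⱼ where attribute j ∈ Ri, else bᵢⱼ.
Initial tableau (one row per fragment):
  row 1: a1 a2 a3 a4 a5 b16
  row 2: b21 a2 a3 b24 b25 b26
  row 3: b31 b32 a3 a4 b35 a6
Rows 1 and 2 agree on PName; apply PName→Color, SCity and equate their Color, SCity entries.
Rows 1 and 2 agree on SName; apply SName→SuppID and equate their SuppID entries.
Rows 1 and 3 agree on SName; apply SName→SuppID and equate their SuppID entries.
Rows 1 and 3 agree on SuppID; apply SuppID→Color and equate their Color entries.
Rows 1 and 3 agree on Color, SuppID; apply Color, SuppID→PName and equate their PName entries.
Rows 1 and 3 agree on SName, SuppID; apply SName, SuppID→PName, SCity and equate their PName, SCity entries.
Row 1 is now all distinguished symbols — the join is lossless.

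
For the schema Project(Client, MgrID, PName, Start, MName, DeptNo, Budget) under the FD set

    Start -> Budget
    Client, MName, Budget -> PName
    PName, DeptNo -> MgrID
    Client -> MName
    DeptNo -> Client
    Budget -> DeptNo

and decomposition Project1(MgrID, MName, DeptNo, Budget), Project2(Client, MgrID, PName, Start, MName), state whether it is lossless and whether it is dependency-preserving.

Lossless test: (MgrID, MName)⁺ = {MgrID, MName}, which is a superkey of neither fragment — lossy.
Dependency preservation: the restricted closure of {Start} across the fragments never reaches {Budget}, so Start → Budget cannot be enforced without a join — not preserved.

lossy and not dependency-preserving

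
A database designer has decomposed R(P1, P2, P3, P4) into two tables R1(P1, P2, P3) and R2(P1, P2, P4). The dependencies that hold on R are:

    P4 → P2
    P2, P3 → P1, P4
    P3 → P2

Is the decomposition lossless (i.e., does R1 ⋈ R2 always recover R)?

No

Common attributes: R1 ∩ R2 = {P1, P2}.
No dependency enlarges {P1, P2}, so (P1, P2)⁺ = {P1, P2}.
The closure contains neither all of R1 = {P1, P2, P3} nor all of R2 = {P1, P2, P4}, so the common attributes are not a superkey of either fragment. The join is lossy.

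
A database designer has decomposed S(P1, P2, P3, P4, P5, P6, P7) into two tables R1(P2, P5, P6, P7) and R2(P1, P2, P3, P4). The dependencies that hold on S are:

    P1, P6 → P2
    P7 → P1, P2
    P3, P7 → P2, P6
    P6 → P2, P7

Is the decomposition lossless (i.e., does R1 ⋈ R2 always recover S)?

Common attributes: R1 ∩ R2 = {P2}.
No dependency enlarges {P2}, so (P2)⁺ = {P2}.
The closure contains neither all of R1 = {P2, P5, P6, P7} nor all of R2 = {P1, P2, P3, P4}, so the common attributes are not a superkey of either fragment. The join is lossy.

No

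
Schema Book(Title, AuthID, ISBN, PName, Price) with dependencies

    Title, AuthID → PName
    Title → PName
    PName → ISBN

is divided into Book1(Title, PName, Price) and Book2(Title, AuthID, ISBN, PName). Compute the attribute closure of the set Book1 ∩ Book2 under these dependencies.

Title, ISBN, PName

Book1 ∩ Book2 = {Title, PName}.
PName → ISBN applies, adding ISBN
Closure: {Title, ISBN, PName}.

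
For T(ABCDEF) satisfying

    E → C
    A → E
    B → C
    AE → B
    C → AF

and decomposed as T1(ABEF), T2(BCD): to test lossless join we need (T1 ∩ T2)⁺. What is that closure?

ABCEF

T1 ∩ T2 = {B}.
B → C applies, adding C
C → AF applies, adding AF
A → E applies, adding E
Closure: {ABCEF}.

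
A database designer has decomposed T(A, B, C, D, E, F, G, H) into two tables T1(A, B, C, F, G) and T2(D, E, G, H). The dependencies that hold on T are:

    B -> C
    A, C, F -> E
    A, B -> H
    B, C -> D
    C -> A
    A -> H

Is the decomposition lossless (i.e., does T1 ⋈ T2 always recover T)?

Common attributes: T1 ∩ T2 = {G}.
No dependency enlarges {G}, so (G)⁺ = {G}.
The closure contains neither all of T1 = {A, B, C, F, G} nor all of T2 = {D, E, G, H}, so the common attributes are not a superkey of either fragment. The join is lossy.

No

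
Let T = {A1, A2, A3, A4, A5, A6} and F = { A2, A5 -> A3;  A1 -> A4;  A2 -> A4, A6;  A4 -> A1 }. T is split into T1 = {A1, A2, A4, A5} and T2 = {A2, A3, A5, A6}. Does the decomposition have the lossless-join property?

Common attributes: T1 ∩ T2 = {A2, A5}.
Closure of {A2, A5}: A2, A5 → A3 applies, adding A3; A2 → A4, A6 applies, adding A4, A6; A4 → A1 applies, adding A1. So (A2, A5)⁺ = {A1, A2, A3, A4, A5, A6}.
This closure contains every attribute of T1, so T1 ∩ T2 → T1. The join is lossless.

Yes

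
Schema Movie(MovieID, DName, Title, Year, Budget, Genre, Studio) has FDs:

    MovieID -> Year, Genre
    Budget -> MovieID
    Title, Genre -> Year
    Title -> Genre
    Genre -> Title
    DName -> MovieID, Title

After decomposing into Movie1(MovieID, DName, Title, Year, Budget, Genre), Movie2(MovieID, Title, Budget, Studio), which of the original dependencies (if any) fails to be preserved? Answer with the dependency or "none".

MovieID → Year, Genre lies within Movie1.
Budget → MovieID lies within Movie1.
Title, Genre → Year lies within Movie1.
Title → Genre lies within Movie1.
Genre → Title lies within Movie1.
DName → MovieID, Title lies within Movie1.
Every dependency is enforceable on the fragments, so the decomposition is dependency-preserving.

none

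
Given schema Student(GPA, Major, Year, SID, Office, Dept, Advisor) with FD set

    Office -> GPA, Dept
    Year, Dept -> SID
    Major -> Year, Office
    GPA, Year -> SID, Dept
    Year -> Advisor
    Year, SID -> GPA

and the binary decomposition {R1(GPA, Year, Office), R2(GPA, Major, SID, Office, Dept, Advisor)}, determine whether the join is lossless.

No

Common attributes: R1 ∩ R2 = {GPA, Office}.
Closure of {GPA, Office}: Office → GPA, Dept applies, adding Dept. So (GPA, Office)⁺ = {GPA, Office, Dept}.
The closure contains neither all of R1 = {GPA, Year, Office} nor all of R2 = {GPA, Major, SID, Office, Dept, Advisor}, so the common attributes are not a superkey of either fragment. The join is lossy.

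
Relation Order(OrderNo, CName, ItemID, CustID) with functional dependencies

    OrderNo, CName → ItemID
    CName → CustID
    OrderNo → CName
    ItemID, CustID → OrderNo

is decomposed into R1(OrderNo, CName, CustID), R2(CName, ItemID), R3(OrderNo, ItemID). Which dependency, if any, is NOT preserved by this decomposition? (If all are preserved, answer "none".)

Check ItemID, CustID → OrderNo: no single fragment contains all of {OrderNo, ItemID, CustID}, and the restricted closure of {ItemID, CustID} across the fragments never reaches {OrderNo}.
OrderNo, CName → ItemID is preserved.
CName → CustID is preserved.
OrderNo → CName is preserved.

ItemID, CustID → OrderNo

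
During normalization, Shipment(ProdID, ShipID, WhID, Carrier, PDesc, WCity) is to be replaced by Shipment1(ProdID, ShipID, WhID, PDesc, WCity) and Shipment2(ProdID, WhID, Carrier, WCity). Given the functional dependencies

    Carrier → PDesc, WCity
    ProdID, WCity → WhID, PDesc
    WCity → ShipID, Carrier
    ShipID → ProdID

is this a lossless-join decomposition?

Yes

Common attributes: Shipment1 ∩ Shipment2 = {ProdID, WhID, WCity}.
Closure of {ProdID, WhID, WCity}: ProdID, WCity → WhID, PDesc applies, adding PDesc; WCity → ShipID, Carrier applies, adding ShipID, Carrier. So (ProdID, WhID, WCity)⁺ = {ProdID, ShipID, WhID, Carrier, PDesc, WCity}.
This closure contains every attribute of Shipment1, so Shipment1 ∩ Shipment2 → Shipment1. The join is lossless.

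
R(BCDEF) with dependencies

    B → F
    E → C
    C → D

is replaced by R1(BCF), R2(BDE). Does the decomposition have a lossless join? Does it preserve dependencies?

lossy and not dependency-preserving

Lossless test: (B)⁺ = {BF}, which is a superkey of neither fragment — lossy.
Dependency preservation: the restricted closure of {E} across the fragments never reaches {C}, so E → C cannot be enforced without a join — not preserved.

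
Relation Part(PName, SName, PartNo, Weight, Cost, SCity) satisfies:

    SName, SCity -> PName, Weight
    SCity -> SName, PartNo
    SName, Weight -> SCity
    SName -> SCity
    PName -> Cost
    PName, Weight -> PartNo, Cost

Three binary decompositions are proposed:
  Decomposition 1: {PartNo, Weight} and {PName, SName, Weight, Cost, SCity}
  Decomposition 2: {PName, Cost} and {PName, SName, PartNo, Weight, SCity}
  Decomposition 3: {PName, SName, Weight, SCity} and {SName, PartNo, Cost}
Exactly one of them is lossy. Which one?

Decomposition 1

Decomposition 1: common = {Weight}, closure = {Weight} → lossy.
Decomposition 2: common = {PName}, closure = {PName, Cost} → lossless.
Decomposition 3: common = {SName}, closure = {PName, SName, PartNo, Weight, Cost, SCity} → lossless.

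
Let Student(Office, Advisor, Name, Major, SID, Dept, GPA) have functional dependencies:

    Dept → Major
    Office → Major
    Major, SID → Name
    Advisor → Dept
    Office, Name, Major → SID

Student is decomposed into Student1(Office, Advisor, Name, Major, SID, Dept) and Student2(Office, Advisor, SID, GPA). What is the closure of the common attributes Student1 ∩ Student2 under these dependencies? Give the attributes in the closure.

Student1 ∩ Student2 = {Office, Advisor, SID}.
Office → Major applies, adding Major
Major, SID → Name applies, adding Name
Advisor → Dept applies, adding Dept
Closure: {Office, Advisor, Name, Major, SID, Dept}.

Office, Advisor, Name, Major, SID, Dept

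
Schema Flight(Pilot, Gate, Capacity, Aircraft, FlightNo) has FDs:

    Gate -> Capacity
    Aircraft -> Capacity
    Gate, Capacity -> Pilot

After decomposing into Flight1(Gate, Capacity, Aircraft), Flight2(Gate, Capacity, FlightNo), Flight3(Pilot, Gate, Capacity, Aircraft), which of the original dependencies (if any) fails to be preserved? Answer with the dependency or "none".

Gate → Capacity lies within Flight1.
Aircraft → Capacity lies within Flight1.
Gate, Capacity → Pilot lies within Flight3.
Every dependency is enforceable on the fragments, so the decomposition is dependency-preserving.

none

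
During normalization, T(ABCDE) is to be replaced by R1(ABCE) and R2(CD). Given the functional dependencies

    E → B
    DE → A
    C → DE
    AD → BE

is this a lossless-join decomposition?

Yes

Common attributes: R1 ∩ R2 = {C}.
Closure of {C}: C → DE applies, adding DE; E → B applies, adding B; DE → A applies, adding A. So (C)⁺ = {ABCDE}.
This closure contains every attribute of R1, so R1 ∩ R2 → R1. The join is lossless.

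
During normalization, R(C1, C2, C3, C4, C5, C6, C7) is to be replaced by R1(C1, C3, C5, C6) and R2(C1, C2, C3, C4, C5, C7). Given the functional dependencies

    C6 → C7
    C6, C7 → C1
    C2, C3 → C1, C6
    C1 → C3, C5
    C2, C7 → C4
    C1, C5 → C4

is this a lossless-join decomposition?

No

Common attributes: R1 ∩ R2 = {C1, C3, C5}.
Closure of {C1, C3, C5}: C1, C5 → C4 applies, adding C4. So (C1, C3, C5)⁺ = {C1, C3, C4, C5}.
The closure contains neither all of R1 = {C1, C3, C5, C6} nor all of R2 = {C1, C2, C3, C4, C5, C7}, so the common attributes are not a superkey of either fragment. The join is lossy.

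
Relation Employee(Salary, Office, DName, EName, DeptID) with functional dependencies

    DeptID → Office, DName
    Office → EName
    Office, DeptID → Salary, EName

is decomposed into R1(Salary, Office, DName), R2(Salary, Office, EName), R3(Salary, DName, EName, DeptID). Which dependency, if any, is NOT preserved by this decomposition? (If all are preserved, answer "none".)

DeptID → Office, DName

Check DeptID → Office, DName: no single fragment contains all of {Office, DName, DeptID}, and the restricted closure of {DeptID} across the fragments never reaches {Office, DName}.
Office → EName is preserved.
Office, DeptID → Salary, EName is preserved.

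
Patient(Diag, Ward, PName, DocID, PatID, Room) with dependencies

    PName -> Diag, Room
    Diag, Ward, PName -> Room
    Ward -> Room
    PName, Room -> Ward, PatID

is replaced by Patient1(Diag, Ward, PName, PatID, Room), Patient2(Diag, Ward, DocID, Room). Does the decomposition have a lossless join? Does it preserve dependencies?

lossy but dependency-preserving

Lossless test: (Diag, Ward, Room)⁺ = {Diag, Ward, Room}, which is a superkey of neither fragment — lossy.
Dependency preservation: every FD's attributes lie within a single fragment, so each can be enforced locally — preserved.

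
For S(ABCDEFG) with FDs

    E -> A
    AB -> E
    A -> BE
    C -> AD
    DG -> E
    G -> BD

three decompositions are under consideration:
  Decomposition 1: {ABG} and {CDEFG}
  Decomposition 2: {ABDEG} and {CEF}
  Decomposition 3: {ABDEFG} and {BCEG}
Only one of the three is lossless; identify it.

Decomposition 1: common = {G}, closure = {ABDEG} → lossless.
Decomposition 2: common = {E}, closure = {ABE} → lossy.
Decomposition 3: common = {BEG}, closure = {ABDEG} → lossy.

Decomposition 1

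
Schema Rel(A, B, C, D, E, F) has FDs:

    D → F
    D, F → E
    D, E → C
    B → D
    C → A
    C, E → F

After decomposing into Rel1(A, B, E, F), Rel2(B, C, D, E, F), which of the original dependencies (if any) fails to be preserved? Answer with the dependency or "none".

Check C → A: no single fragment contains all of {A, C}, and the restricted closure of {C} across the fragments never reaches {A}.
D → F is preserved.
D, F → E is preserved.
D, E → C is preserved.
B → D is preserved.
C, E → F is preserved.

C → A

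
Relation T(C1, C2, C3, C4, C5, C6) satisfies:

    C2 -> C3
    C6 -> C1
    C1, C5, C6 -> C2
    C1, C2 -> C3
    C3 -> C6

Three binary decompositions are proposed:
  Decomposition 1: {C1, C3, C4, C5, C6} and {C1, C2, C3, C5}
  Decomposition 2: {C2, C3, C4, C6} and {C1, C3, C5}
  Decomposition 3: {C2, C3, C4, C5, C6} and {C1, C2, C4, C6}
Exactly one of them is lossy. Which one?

Decomposition 1: common = {C1, C3, C5}, closure = {C1, C2, C3, C5, C6} → lossless.
Decomposition 2: common = {C3}, closure = {C1, C3, C6} → lossy.
Decomposition 3: common = {C2, C4, C6}, closure = {C1, C2, C3, C4, C6} → lossless.

Decomposition 2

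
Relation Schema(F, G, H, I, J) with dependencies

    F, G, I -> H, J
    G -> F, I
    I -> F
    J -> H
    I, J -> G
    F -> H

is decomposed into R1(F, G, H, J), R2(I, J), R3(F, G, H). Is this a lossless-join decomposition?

No

Chase test. Columns are F, G, H, I, J; row i has aⱼ where attribute j ∈ Ri, else bᵢⱼ.
Initial tableau (one row per fragment):
  row 1: a1 a2 a3 b14 a5
  row 2: b21 b22 b23 a4 a5
  row 3: a1 a2 a3 b34 b35
Rows 1 and 3 agree on G; apply G→F, I and equate their F, I entries.
Rows 1 and 2 agree on J; apply J→H and equate their H entries.
Rows 1 and 3 agree on F, G, I; apply F, G, I→H, J and equate their H, J entries.
No row becomes fully distinguished — the join is lossy.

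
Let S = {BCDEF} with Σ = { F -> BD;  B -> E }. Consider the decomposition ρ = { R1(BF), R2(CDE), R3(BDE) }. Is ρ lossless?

Chase test. Columns are BCDEF; row i has aⱼ where attribute j ∈ Ri, else bᵢⱼ.
Initial tableau (one row per fragment):
  row 1: a1 b12 b13 b14 a5
  row 2: b21 a2 a3 a4 b25
  row 3: a1 b32 a3 a4 b35
Rows 1 and 3 agree on B; apply B→E and equate their E entries.
No row becomes fully distinguished — the join is lossy.

No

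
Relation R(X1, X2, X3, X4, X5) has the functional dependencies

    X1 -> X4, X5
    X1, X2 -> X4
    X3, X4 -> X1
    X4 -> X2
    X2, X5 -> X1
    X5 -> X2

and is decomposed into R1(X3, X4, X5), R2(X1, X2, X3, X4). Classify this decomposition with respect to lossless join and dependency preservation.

lossless but not dependency-preserving

Lossless test: (X3, X4)⁺ = {X1, X2, X3, X4, X5}, which contains all of one fragment — lossless.
Dependency preservation: the restricted closure of {X1} across the fragments never reaches {X4, X5}, so X1 → X4, X5 cannot be enforced without a join — not preserved.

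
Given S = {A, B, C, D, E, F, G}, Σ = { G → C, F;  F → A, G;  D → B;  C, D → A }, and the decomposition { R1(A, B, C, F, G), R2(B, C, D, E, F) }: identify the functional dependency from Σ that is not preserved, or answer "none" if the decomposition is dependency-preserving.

Check C, D → A: no single fragment contains all of {A, C, D}, and the restricted closure of {C, D} across the fragments never reaches {A}.
G → C, F is preserved.
F → A, G is preserved.
D → B is preserved.

C, D → A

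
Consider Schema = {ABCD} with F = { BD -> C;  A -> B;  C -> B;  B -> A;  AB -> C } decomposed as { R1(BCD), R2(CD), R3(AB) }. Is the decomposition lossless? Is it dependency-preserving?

Lossless test (chase): Rows 1 and 2 agree on C; apply C→B and equate their B entries. Rows 1 and 2 agree on B; apply B→A and equate their A entries. Rows 1 and 3 agree on B; apply B→A and equate their A entries. Rows 1 and 3 agree on AB; apply AB→C and equate their C entries. Row 1 is now all distinguished symbols — the join is lossless.
Dependency preservation: AB → C is not contained in any single fragment, but the restricted closure of its left-hand side across the fragments still reaches the right-hand side; the remaining FDs each lie inside some fragment. All dependencies are preserved.

lossless and dependency-preserving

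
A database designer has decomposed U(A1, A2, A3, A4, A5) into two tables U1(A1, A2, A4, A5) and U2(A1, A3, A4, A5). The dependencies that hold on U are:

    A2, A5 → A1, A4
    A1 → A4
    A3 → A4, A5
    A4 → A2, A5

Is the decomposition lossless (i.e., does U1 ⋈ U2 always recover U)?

Common attributes: U1 ∩ U2 = {A1, A4, A5}.
Closure of {A1, A4, A5}: A4 → A2, A5 applies, adding A2. So (A1, A4, A5)⁺ = {A1, A2, A4, A5}.
This closure contains every attribute of U1, so U1 ∩ U2 → U1. The join is lossless.

Yes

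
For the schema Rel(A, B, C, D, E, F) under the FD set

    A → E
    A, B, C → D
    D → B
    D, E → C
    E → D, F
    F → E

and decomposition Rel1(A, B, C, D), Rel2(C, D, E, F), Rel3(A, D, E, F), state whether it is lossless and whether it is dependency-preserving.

lossless and dependency-preserving

Lossless test (chase): Rows 1 and 3 agree on A; apply A→E and equate their E entries. Rows 1 and 2 agree on D; apply D→B and equate their B entries. Rows 1 and 3 agree on D; apply D→B and equate their B entries. Rows 1 and 3 agree on D, E; apply D, E→C and equate their C entries. Rows 1 and 2 agree on E; apply E→D, F and equate their D, F entries. Row 1 is now all distinguished symbols — the join is lossless.
Dependency preservation: every FD's attributes lie within a single fragment, so each can be enforced locally — preserved.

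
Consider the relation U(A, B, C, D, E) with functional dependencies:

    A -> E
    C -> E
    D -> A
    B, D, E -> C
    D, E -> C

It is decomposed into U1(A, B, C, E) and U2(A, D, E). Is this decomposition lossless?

Common attributes: U1 ∩ U2 = {A, E}.
No dependency enlarges {A, E}, so (A, E)⁺ = {A, E}.
The closure contains neither all of U1 = {A, B, C, E} nor all of U2 = {A, D, E}, so the common attributes are not a superkey of either fragment. The join is lossy.

No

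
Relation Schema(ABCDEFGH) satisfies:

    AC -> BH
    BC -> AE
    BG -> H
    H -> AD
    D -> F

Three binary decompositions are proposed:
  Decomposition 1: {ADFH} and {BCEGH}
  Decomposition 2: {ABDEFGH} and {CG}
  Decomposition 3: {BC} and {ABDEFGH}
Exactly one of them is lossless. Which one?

Decomposition 1

Decomposition 1: common = {H}, closure = {ADFH} → lossless.
Decomposition 2: common = {G}, closure = {G} → lossy.
Decomposition 3: common = {B}, closure = {B} → lossy.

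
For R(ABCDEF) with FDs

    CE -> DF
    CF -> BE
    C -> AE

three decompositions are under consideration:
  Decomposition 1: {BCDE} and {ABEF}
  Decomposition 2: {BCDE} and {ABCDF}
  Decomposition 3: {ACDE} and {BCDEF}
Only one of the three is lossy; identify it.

Decomposition 1: common = {BE}, closure = {BE} → lossy.
Decomposition 2: common = {BCD}, closure = {ABCDEF} → lossless.
Decomposition 3: common = {CDE}, closure = {ABCDEF} → lossless.

Decomposition 1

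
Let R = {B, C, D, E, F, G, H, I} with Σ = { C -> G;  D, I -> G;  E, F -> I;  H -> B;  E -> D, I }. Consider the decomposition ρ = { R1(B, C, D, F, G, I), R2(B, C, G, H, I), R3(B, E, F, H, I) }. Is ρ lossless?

No

Chase test. Columns are B, C, D, E, F, G, H, I; row i has aⱼ where attribute j ∈ Ri, else bᵢⱼ.
Initial tableau (one row per fragment):
  row 1: a1 a2 a3 b14 a5 a6 b17 a8
  row 2: a1 a2 b23 b24 b25 a6 a7 a8
  row 3: a1 b32 b33 a4 a5 b36 a7 a8
No row becomes fully distinguished — the join is lossy.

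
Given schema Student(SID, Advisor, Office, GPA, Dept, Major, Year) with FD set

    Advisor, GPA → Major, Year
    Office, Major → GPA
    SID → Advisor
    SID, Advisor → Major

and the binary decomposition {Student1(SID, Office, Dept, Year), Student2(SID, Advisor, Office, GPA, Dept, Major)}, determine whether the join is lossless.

Yes

Common attributes: Student1 ∩ Student2 = {SID, Office, Dept}.
Closure of {SID, Office, Dept}: SID → Advisor applies, adding Advisor; SID, Advisor → Major applies, adding Major; Office, Major → GPA applies, adding GPA; Advisor, GPA → Major, Year applies, adding Year. So (SID, Office, Dept)⁺ = {SID, Advisor, Office, GPA, Dept, Major, Year}.
This closure contains every attribute of Student1, so Student1 ∩ Student2 → Student1. The join is lossless.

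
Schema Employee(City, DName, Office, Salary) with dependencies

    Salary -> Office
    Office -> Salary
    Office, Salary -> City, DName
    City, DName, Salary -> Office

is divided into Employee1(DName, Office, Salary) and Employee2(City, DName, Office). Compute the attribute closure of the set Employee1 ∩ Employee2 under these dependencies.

Employee1 ∩ Employee2 = {DName, Office}.
Office → Salary applies, adding Salary
Office, Salary → City, DName applies, adding City
Closure: {City, DName, Office, Salary}.

City, DName, Office, Salary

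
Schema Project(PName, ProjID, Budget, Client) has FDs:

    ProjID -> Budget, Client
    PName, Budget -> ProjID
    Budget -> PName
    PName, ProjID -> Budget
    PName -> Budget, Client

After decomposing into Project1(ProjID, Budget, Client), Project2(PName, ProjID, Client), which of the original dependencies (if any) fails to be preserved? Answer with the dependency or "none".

ProjID → Budget, Client lies within Project1.
PName, Budget → ProjID: restricted closure across fragments reaches ProjID.
Budget → PName: restricted closure across fragments reaches PName.
PName, ProjID → Budget: restricted closure across fragments reaches Budget.
PName → Budget, Client: restricted closure across fragments reaches Budget, Client.
Every dependency is enforceable on the fragments, so the decomposition is dependency-preserving.

none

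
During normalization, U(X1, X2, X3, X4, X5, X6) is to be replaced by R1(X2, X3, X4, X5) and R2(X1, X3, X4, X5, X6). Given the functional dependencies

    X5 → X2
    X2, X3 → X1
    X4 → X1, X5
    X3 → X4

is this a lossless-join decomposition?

Yes

Common attributes: R1 ∩ R2 = {X3, X4, X5}.
Closure of {X3, X4, X5}: X5 → X2 applies, adding X2; X2, X3 → X1 applies, adding X1. So (X3, X4, X5)⁺ = {X1, X2, X3, X4, X5}.
This closure contains every attribute of R1, so R1 ∩ R2 → R1. The join is lossless.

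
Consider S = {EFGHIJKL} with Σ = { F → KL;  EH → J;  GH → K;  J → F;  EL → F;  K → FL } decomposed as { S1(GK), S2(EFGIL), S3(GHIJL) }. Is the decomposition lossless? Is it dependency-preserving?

Lossless test (chase): applying each FD to every pair of rows produces no changes in the tableau, so no row becomes fully distinguished — the join is lossy.
Dependency preservation: the restricted closure of {F} across the fragments never reaches {KL}, so F → KL cannot be enforced without a join — not preserved.

lossy and not dependency-preserving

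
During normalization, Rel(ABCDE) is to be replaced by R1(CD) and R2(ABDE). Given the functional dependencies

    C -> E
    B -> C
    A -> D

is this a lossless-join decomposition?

No

Common attributes: R1 ∩ R2 = {D}.
No dependency enlarges {D}, so (D)⁺ = {D}.
The closure contains neither all of R1 = {CD} nor all of R2 = {ABDE}, so the common attributes are not a superkey of either fragment. The join is lossy.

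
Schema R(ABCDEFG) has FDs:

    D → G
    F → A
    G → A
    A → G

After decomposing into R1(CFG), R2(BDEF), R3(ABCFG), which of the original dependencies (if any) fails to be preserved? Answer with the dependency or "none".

Check D → G: no single fragment contains all of {DG}, and the restricted closure of {D} across the fragments never reaches {G}.
F → A is preserved.
G → A is preserved.
A → G is preserved.

D → G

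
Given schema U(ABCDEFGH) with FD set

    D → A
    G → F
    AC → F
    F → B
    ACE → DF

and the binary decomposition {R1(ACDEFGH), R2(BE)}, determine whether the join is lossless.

No

Common attributes: R1 ∩ R2 = {E}.
No dependency enlarges {E}, so (E)⁺ = {E}.
The closure contains neither all of R1 = {ACDEFGH} nor all of R2 = {BE}, so the common attributes are not a superkey of either fragment. The join is lossy.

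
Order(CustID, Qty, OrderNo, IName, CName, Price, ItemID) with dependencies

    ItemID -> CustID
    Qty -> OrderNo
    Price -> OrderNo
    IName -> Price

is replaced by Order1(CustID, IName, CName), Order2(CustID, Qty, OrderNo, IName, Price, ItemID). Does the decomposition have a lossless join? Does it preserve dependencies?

lossy but dependency-preserving

Lossless test: (CustID, IName)⁺ = {CustID, OrderNo, IName, Price}, which is a superkey of neither fragment — lossy.
Dependency preservation: every FD's attributes lie within a single fragment, so each can be enforced locally — preserved.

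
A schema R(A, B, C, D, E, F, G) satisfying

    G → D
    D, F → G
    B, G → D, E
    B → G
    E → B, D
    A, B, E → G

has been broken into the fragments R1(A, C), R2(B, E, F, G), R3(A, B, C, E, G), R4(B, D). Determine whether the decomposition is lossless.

No

Chase test. Columns are A, B, C, D, E, F, G; row i has aⱼ where attribute j ∈ Ri, else bᵢⱼ.
Initial tableau (one row per fragment):
  row 1: a1 b12 a3 b14 b15 b16 b17
  row 2: b21 a2 b23 b24 a5 a6 a7
  row 3: a1 a2 a3 b34 a5 b36 a7
  row 4: b41 a2 b43 a4 b45 b46 b47
Rows 2 and 3 agree on G; apply G→D and equate their D entries.
Rows 2 and 4 agree on B; apply B→G and equate their G entries.
Rows 2 and 4 agree on G; apply G→D and equate their D entries.
Rows 2 and 4 agree on B, G; apply B, G→D, E and equate their D, E entries.
No row becomes fully distinguished — the join is lossy.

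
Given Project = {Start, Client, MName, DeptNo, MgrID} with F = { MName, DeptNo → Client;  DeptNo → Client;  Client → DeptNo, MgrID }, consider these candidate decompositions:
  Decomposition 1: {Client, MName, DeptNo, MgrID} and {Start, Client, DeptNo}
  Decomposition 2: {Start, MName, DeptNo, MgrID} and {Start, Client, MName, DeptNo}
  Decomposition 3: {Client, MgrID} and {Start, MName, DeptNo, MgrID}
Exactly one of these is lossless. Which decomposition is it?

Decomposition 1: common = {Client, DeptNo}, closure = {Client, DeptNo, MgrID} → lossy.
Decomposition 2: common = {Start, MName, DeptNo}, closure = {Start, Client, MName, DeptNo, MgrID} → lossless.
Decomposition 3: common = {MgrID}, closure = {MgrID} → lossy.

Decomposition 2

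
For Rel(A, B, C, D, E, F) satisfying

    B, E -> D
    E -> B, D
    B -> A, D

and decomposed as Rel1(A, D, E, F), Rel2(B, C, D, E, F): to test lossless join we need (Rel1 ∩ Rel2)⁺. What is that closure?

A, B, D, E, F

Rel1 ∩ Rel2 = {D, E, F}.
E → B, D applies, adding B
B → A, D applies, adding A
Closure: {A, B, D, E, F}.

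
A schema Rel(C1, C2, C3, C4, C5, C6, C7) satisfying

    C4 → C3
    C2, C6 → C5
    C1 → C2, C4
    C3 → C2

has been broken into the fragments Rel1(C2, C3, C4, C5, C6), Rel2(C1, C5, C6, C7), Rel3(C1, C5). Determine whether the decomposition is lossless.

No

Chase test. Columns are C1, C2, C3, C4, C5, C6, C7; row i has aⱼ where attribute j ∈ Reli, else bᵢⱼ.
Initial tableau (one row per fragment):
  row 1: b11 a2 a3 a4 a5 a6 b17
  row 2: a1 b22 b23 b24 a5 a6 a7
  row 3: a1 b32 b33 b34 a5 b36 b37
Rows 2 and 3 agree on C1; apply C1→C2, C4 and equate their C2, C4 entries.
Rows 2 and 3 agree on C4; apply C4→C3 and equate their C3 entries.
No row becomes fully distinguished — the join is lossy.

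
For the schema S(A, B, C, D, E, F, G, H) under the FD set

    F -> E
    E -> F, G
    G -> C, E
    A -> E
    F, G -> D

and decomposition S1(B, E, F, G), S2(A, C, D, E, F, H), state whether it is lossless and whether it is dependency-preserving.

lossy but dependency-preserving

Lossless test: (E, F)⁺ = {C, D, E, F, G}, which is a superkey of neither fragment — lossy.
Dependency preservation: G → C, E; F, G → D are not contained in any single fragment, but the restricted closure of each left-hand side across the fragments still reaches the right-hand side; the remaining FDs each lie inside some fragment. All dependencies are preserved.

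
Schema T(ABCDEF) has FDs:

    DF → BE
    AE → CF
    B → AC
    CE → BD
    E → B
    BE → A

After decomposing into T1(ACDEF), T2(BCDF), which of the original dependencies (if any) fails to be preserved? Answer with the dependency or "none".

Check B → AC: no single fragment contains all of {ABC}, and the restricted closure of {B} across the fragments never reaches {AC}.
DF → BE is preserved.
AE → CF is preserved.
CE → BD is preserved.
E → B is preserved.
BE → A is preserved.

B → AC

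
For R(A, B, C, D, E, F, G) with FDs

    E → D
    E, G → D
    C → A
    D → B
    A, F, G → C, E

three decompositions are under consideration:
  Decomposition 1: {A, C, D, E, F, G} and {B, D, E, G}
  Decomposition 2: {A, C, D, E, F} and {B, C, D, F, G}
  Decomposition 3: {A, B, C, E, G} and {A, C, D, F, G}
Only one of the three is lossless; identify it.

Decomposition 1: common = {D, E, G}, closure = {B, D, E, G} → lossless.
Decomposition 2: common = {C, D, F}, closure = {A, B, C, D, F} → lossy.
Decomposition 3: common = {A, C, G}, closure = {A, C, G} → lossy.

Decomposition 1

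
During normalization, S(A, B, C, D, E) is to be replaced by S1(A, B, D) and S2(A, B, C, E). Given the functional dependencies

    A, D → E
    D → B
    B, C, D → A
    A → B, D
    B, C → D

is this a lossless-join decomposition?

Common attributes: S1 ∩ S2 = {A, B}.
Closure of {A, B}: A → B, D applies, adding D; A, D → E applies, adding E. So (A, B)⁺ = {A, B, D, E}.
This closure contains every attribute of S1, so S1 ∩ S2 → S1. The join is lossless.

Yes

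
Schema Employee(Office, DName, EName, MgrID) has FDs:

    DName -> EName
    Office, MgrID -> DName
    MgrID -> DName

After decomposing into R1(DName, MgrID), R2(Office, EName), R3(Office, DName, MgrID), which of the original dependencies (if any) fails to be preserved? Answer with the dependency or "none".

Check DName → EName: no single fragment contains all of {DName, EName}, and the restricted closure of {DName} across the fragments never reaches {EName}.
Office, MgrID → DName is preserved.
MgrID → DName is preserved.

DName -> EName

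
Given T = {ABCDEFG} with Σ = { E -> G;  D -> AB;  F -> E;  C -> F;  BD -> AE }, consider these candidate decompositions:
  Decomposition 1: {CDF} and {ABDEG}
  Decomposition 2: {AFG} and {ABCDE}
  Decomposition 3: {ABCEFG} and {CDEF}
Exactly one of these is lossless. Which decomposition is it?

Decomposition 1

Decomposition 1: common = {D}, closure = {ABDEG} → lossless.
Decomposition 2: common = {A}, closure = {A} → lossy.
Decomposition 3: common = {CEF}, closure = {CEFG} → lossy.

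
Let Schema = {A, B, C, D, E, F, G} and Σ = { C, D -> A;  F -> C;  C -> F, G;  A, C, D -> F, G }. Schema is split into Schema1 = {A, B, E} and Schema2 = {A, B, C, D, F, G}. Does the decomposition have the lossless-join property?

Common attributes: Schema1 ∩ Schema2 = {A, B}.
No dependency enlarges {A, B}, so (A, B)⁺ = {A, B}.
The closure contains neither all of Schema1 = {A, B, E} nor all of Schema2 = {A, B, C, D, F, G}, so the common attributes are not a superkey of either fragment. The join is lossy.

No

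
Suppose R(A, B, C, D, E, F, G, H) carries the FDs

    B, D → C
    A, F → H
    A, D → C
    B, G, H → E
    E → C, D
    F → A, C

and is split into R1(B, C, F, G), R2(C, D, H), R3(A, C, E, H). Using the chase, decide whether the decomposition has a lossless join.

No

Chase test. Columns are A, B, C, D, E, F, G, H; row i has aⱼ where attribute j ∈ Ri, else bᵢⱼ.
Initial tableau (one row per fragment):
  row 1: b11 a2 a3 b14 b15 a6 a7 b18
  row 2: b21 b22 a3 a4 b25 b26 b27 a8
  row 3: a1 b32 a3 b34 a5 b36 b37 a8
No row becomes fully distinguished — the join is lossy.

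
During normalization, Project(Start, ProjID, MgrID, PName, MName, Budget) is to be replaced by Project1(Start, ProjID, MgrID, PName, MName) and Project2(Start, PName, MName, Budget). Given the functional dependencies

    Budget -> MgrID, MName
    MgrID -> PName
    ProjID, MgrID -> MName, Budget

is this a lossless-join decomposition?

No

Common attributes: Project1 ∩ Project2 = {Start, PName, MName}.
No dependency enlarges {Start, PName, MName}, so (Start, PName, MName)⁺ = {Start, PName, MName}.
The closure contains neither all of Project1 = {Start, ProjID, MgrID, PName, MName} nor all of Project2 = {Start, PName, MName, Budget}, so the common attributes are not a superkey of either fragment. The join is lossy.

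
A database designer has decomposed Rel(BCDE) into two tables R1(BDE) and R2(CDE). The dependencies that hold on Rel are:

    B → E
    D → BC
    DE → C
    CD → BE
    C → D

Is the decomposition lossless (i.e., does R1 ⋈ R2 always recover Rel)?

Yes

Common attributes: R1 ∩ R2 = {DE}.
Closure of {DE}: D → BC applies, adding BC. So (DE)⁺ = {BCDE}.
This closure contains every attribute of R1, so R1 ∩ R2 → R1. The join is lossless.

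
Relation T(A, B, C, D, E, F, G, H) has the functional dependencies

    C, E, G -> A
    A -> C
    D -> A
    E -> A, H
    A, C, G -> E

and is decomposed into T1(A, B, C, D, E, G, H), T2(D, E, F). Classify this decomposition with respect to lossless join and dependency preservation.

lossy but dependency-preserving

Lossless test: (D, E)⁺ = {A, C, D, E, H}, which is a superkey of neither fragment — lossy.
Dependency preservation: every FD's attributes lie within a single fragment, so each can be enforced locally — preserved.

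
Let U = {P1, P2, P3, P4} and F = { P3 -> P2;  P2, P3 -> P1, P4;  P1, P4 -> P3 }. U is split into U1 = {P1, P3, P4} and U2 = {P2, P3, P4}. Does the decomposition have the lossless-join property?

Yes

Common attributes: U1 ∩ U2 = {P3, P4}.
Closure of {P3, P4}: P3 → P2 applies, adding P2; P2, P3 → P1, P4 applies, adding P1. So (P3, P4)⁺ = {P1, P2, P3, P4}.
This closure contains every attribute of U1, so U1 ∩ U2 → U1. The join is lossless.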